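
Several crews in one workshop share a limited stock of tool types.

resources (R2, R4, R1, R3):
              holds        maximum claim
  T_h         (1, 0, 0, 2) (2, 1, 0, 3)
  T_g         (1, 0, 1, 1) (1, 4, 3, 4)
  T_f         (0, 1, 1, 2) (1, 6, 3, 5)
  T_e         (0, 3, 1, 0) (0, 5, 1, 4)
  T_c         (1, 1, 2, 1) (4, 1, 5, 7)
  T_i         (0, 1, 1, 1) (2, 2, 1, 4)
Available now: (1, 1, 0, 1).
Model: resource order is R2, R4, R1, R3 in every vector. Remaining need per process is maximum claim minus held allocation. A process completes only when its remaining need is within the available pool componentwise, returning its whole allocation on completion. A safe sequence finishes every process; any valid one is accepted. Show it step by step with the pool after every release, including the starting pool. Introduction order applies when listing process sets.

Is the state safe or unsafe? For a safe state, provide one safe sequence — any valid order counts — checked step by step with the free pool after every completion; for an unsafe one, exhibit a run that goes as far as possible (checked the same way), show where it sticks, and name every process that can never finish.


The state is SAFE; one workable sequence: T_h, T_i, T_e, T_g, T_f, T_c.
Key observation: the order's first zero-slack moment is T_h ((1, 1, 0, 1) needed, (1, 1, 0, 1) free — a requested resource with nothing to spare).
Verifying each step:
  pool = (1, 1, 0, 1)
  T_h: need (1, 1, 0, 1) fits (1, 1, 0, 1); releases (1, 0, 0, 2), pool now (2, 1, 0, 3)
  T_i: need (2, 1, 0, 3) fits (2, 1, 0, 3); releases (0, 1, 1, 1), pool now (2, 2, 1, 4)
  T_e: need (0, 2, 0, 4) fits (2, 2, 1, 4); releases (0, 3, 1, 0), pool now (2, 5, 2, 4)
  T_g: need (0, 4, 2, 3) fits (2, 5, 2, 4); releases (1, 0, 1, 1), pool now (3, 5, 3, 5)
  T_f: need (1, 5, 2, 3) fits (3, 5, 3, 5); releases (0, 1, 1, 2), pool now (3, 6, 4, 7)
  T_c: need (3, 0, 3, 6) fits (3, 6, 4, 7); releases (1, 1, 2, 1), pool now (4, 7, 6, 8)


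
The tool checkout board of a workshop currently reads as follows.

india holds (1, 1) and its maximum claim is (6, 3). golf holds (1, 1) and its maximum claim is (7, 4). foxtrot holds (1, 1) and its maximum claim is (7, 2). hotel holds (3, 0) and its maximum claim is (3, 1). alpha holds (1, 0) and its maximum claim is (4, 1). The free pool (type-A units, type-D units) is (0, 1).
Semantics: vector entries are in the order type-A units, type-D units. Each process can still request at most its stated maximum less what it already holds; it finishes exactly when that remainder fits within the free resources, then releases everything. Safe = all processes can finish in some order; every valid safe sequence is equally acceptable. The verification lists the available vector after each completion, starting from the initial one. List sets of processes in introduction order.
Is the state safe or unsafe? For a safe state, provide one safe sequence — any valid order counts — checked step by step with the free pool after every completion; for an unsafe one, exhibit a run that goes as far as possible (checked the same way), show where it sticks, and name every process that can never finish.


UNSAFE.
Key observation: no order helps: past hotel, alpha, the free pool tops out at (4, 1), below what each blocked process needs in type-A units.
The run hotel, alpha cannot be extended any further. Verifying each step:
  pool = (0, 1)
  hotel: need (0, 1) fits (0, 1); releases (3, 0), pool now (3, 1)
  alpha: need (3, 1) fits (3, 1); releases (1, 0), pool now (4, 1)
  india cannot run: need (5, 2) vs free (4, 1) (insufficient type-A units and type-D units)
  golf cannot run: need (6, 3) vs free (4, 1) (insufficient type-A units and type-D units)
  foxtrot cannot run: need (6, 1) vs free (4, 1) (insufficient type-A units)
Processes that can never finish: india, golf and foxtrot.


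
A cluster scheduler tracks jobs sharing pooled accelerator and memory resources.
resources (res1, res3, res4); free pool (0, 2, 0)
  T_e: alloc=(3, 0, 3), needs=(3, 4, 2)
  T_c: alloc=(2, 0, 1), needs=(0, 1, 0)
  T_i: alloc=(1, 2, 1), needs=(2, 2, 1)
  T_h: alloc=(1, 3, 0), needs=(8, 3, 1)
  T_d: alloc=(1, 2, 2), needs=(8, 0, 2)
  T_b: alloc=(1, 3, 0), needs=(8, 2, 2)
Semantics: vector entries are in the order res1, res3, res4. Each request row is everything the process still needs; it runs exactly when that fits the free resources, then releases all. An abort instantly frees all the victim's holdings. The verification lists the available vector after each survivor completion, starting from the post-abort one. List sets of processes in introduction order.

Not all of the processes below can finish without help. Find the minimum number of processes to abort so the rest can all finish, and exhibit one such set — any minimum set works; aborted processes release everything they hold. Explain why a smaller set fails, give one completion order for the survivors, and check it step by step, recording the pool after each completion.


Abort T_h and T_d.
Key observation: T_b was stuck for good until T_h and T_d gave back (2, 5, 2); in the order shown it finishes at step 4.
Why nothing smaller works — every single abort fails: T_e alone leaves T_h blocked (short on res1); T_c alone leaves T_h blocked (short on res1); T_i alone leaves T_h blocked (short on res1); T_h alone leaves T_d blocked (short on res1); T_d alone leaves T_h blocked (short on res1); T_b alone leaves T_h blocked (short on res1).
The survivors complete as T_c, T_i, T_e, T_b. Check, step by step (starting from the post-abort pool):
  pool = (2, 7, 2)
  run T_c (needs (0, 1, 0), free (2, 7, 2)); after release of (2, 0, 1) the pool is (4, 7, 3)
  run T_i (needs (2, 2, 1), free (4, 7, 3)); after release of (1, 2, 1) the pool is (5, 9, 4)
  run T_e (needs (3, 4, 2), free (5, 9, 4)); after release of (3, 0, 3) the pool is (8, 9, 7)
  run T_b (needs (8, 2, 2), free (8, 9, 7)); after release of (1, 3, 0) the pool is (9, 12, 7)


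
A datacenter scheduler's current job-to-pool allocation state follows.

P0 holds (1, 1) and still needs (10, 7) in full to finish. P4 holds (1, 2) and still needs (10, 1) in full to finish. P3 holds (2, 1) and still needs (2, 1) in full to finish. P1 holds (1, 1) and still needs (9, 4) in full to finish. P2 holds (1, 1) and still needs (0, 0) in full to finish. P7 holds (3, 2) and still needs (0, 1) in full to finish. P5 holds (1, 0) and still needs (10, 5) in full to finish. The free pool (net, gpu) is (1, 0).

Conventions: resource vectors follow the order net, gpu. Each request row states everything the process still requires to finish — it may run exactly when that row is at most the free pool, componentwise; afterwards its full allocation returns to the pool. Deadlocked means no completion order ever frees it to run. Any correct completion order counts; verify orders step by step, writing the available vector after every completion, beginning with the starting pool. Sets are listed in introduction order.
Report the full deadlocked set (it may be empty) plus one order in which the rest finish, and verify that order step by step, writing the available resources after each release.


Deadlocked set: P0, P4, P1 and P5.
Key observation: once P2, P7, P3 finish, the pool peaks at (7, 4) — and every remaining process still needs more net than that.
A valid finishing order for the others: P2, P7, P3. Check, step by step:
  pool = (1, 0)
  run P2 (needs (0, 0), free (1, 0)); after release of (1, 1) the pool is (2, 1)
  run P7 (needs (0, 1), free (2, 1)); after release of (3, 2) the pool is (5, 3)
  run P3 (needs (2, 1), free (5, 3)); after release of (2, 1) the pool is (7, 4)
The blocked processes can never fit:
  blocked: P0 wants (10, 7), pool (7, 4) — not enough net and gpu
  blocked: P4 wants (10, 1), pool (7, 4) — not enough net
  blocked: P1 wants (9, 4), pool (7, 4) — not enough net
  blocked: P5 wants (10, 5), pool (7, 4) — not enough net and gpu


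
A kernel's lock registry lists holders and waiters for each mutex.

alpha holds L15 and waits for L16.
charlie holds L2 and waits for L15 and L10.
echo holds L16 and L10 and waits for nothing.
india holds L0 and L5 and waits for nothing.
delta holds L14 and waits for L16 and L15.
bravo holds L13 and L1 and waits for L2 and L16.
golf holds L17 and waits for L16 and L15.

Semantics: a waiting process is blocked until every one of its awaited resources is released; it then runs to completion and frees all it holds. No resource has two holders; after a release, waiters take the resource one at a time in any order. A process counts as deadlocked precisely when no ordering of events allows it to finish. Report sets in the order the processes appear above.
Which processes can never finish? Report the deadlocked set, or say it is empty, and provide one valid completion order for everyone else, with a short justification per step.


Nothing here is deadlocked.
Key observation: no waiting chain loops back on itself — every chain ends at a process that waits on nothing, so everyone eventually runs.
The rest can finish in the order india, echo, alpha, golf, delta, charlie, bravo.
Step-by-step check:
  run india (it waits on nothing); releases L0 and L5
  run echo (it waits on nothing); releases L16 and L10
  run alpha (all its waits — L16 — are resolved); releases L15
  run golf (all its waits — L16 and L15 — are resolved); releases L17
  run delta (all its waits — L16 and L15 — are resolved); releases L14
  run charlie (all its waits — L15 and L10 — are resolved); releases L2
  run bravo (all its waits — L2 and L16 — are resolved); releases L13 and L1


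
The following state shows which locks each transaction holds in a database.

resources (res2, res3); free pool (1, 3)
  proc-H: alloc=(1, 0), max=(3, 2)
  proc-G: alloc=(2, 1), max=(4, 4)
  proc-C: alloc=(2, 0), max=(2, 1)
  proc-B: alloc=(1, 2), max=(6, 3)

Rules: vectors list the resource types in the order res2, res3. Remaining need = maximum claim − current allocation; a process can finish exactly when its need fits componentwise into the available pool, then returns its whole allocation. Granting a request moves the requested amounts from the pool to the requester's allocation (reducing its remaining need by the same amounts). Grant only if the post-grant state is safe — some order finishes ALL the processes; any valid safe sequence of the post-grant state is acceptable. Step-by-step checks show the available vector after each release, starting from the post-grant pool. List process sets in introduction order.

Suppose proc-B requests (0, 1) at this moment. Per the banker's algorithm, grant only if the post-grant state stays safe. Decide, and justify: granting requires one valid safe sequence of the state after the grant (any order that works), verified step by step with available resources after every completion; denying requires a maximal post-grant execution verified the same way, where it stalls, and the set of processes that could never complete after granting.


DENY — the pretend-granted state is unsafe.
Key observation: after proc-C, proc-H the pool peaks at (4, 2), and each blocked process is short somewhere: proc-G on res3; proc-B on res2.
After a pretend grant, a maximal execution: proc-C, proc-H — then nothing else fits. Verifying each step:
  pool = (1, 2)
  proc-C: need (0, 1) fits (1, 2); releases (2, 0), pool now (3, 2)
  proc-H: need (2, 2) fits (3, 2); releases (1, 0), pool now (4, 2)
  proc-G cannot run: need (2, 3) vs free (4, 2) (insufficient res3)
  proc-B cannot run: need (5, 0) vs free (4, 2) (insufficient res2)
Processes that could never finish after the grant: proc-G and proc-B.


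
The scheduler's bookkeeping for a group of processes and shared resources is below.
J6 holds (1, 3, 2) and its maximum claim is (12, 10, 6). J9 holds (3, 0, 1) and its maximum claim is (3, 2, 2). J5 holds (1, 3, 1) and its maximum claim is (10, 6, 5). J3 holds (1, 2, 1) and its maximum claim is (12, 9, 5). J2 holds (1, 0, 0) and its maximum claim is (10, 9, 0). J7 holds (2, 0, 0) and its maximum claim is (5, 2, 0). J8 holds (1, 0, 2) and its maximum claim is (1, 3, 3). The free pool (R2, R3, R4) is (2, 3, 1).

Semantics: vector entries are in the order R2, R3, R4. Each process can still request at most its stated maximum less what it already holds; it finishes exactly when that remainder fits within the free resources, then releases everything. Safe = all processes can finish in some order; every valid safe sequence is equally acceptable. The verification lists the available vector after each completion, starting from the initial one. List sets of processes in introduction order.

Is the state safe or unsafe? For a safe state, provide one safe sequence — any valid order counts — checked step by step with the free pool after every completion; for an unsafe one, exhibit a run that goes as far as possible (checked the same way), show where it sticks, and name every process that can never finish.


UNSAFE — no complete ordering exists.
Key observation: after J8, J9, J7 complete, (8, 3, 4) is the best the pool ever gets, yet each leftover process wants more R2.
The run J8, J9, J7 cannot be extended any further. Walking it through:
  pool = (2, 3, 1)
  J8 needs (0, 3, 1) <= (2, 3, 1) -> finishes; pool += (1, 0, 2) = (3, 3, 3)
  J9 needs (0, 2, 1) <= (3, 3, 3) -> finishes; pool += (3, 0, 1) = (6, 3, 4)
  J7 needs (3, 2, 0) <= (6, 3, 4) -> finishes; pool += (2, 0, 0) = (8, 3, 4)
  J6 still needs (11, 7, 4) but only (8, 3, 4) is free — short on R2 and R3
  J5 still needs (9, 3, 4) but only (8, 3, 4) is free — short on R2
  J3 still needs (11, 7, 4) but only (8, 3, 4) is free — short on R2 and R3
  J2 still needs (9, 9, 0) but only (8, 3, 4) is free — short on R2 and R3
Permanently blocked: J6, J5, J3 and J2.


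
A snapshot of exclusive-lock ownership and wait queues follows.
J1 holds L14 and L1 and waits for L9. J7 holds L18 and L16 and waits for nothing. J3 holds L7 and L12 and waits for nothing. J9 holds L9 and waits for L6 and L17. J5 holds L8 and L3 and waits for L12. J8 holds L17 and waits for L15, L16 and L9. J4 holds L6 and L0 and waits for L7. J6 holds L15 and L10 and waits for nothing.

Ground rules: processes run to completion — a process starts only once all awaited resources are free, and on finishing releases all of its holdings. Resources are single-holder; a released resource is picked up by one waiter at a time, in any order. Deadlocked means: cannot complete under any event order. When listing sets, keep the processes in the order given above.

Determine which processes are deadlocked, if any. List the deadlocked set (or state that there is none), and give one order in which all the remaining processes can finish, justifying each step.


Deadlocked: J1, J9 and J8.
Key observation: the wait chain closes on itself along J9 -> J8 -> J9; J1 waits into the deadlock from upstream.
The rest can finish in the order J7, J3, J6, J4, J5.
Step-by-step check:
  J7 waits on nothing -> runs at once and releases L18 and L16
  J3 waits on nothing -> runs at once and releases L7 and L12
  J6 waits on nothing -> runs at once and releases L15 and L10
  J4 waits on L7 — all released -> runs and releases L6 and L0
  J5 waits on L12 — all released -> runs and releases L8 and L3


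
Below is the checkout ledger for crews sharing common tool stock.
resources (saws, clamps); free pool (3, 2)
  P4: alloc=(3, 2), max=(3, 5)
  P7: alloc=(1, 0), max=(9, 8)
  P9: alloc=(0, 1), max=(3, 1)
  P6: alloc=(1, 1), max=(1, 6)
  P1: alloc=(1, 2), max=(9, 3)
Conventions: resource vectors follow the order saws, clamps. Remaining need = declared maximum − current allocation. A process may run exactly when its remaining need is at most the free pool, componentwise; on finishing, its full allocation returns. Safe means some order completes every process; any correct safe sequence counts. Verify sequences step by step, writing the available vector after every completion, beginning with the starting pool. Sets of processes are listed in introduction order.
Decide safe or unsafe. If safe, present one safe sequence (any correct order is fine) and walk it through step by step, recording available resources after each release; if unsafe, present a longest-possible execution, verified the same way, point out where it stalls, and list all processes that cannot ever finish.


UNSAFE.
Key observation: no order helps: past P9, P4, P6, the free pool tops out at (7, 6), below what each blocked process needs in saws.
The run P9, P4, P6 cannot be extended any further. Step-by-step check:
  pool = (3, 2)
  P9: need (3, 0) fits (3, 2); releases (0, 1), pool now (3, 3)
  P4: need (0, 3) fits (3, 3); releases (3, 2), pool now (6, 5)
  P6: need (0, 5) fits (6, 5); releases (1, 1), pool now (7, 6)
  P7 still needs (8, 8) but only (7, 6) is free — short on saws and clamps
  P1 still needs (8, 1) but only (7, 6) is free — short on saws
Never able to finish: P7 and P1.


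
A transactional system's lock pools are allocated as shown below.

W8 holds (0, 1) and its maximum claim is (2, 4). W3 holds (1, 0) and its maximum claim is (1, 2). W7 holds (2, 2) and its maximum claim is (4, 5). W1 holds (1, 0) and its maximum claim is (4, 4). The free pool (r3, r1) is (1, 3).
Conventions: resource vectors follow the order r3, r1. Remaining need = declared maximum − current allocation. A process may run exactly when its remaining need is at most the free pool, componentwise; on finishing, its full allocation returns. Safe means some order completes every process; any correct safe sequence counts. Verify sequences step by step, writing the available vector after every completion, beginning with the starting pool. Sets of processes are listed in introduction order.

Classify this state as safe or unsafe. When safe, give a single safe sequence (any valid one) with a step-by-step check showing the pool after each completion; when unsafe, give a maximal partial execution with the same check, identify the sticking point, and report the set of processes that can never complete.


The state is SAFE; one workable sequence: W3, W7, W1, W8.
Key observation: W7 marks the first exact bind of the order: its need (2, 3) fits the free (2, 3) with zero slack on a requested resource.
Verifying each step:
  pool = (1, 3)
  run W3 (needs (0, 2), free (1, 3)); after release of (1, 0) the pool is (2, 3)
  run W7 (needs (2, 3), free (2, 3)); after release of (2, 2) the pool is (4, 5)
  run W1 (needs (3, 4), free (4, 5)); after release of (1, 0) the pool is (5, 5)
  run W8 (needs (2, 3), free (5, 5)); after release of (0, 1) the pool is (5, 6)


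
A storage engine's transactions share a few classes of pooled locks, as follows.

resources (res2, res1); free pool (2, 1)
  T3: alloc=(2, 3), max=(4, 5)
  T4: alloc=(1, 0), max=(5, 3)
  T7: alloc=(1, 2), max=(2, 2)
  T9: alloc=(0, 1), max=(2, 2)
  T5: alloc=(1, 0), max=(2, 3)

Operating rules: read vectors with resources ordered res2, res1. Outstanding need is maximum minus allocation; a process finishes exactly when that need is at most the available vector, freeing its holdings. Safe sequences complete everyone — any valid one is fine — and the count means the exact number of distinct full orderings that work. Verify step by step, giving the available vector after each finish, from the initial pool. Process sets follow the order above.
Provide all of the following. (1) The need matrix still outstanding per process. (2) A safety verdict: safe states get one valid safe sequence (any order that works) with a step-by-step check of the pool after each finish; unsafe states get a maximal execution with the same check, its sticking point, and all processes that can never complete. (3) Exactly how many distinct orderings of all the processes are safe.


(1) Need matrix, components ordered res2, res1:
  T3: (2, 2)
  T4: (4, 3)
  T7: (1, 0)
  T9: (2, 1)
  T5: (1, 3)
(2) SAFE. One safe sequence: T9, T3, T7, T4, T5.
Key observation: the first exact fit in this order is T9 — it needs (2, 1) with (2, 1) free, meeting a requested resource to the last unit.
Walking it through:
  pool = (2, 1)
  T9 needs (2, 1) <= (2, 1) -> finishes; pool += (0, 1) = (2, 2)
  T3 needs (2, 2) <= (2, 2) -> finishes; pool += (2, 3) = (4, 5)
  T7 needs (1, 0) <= (4, 5) -> finishes; pool += (1, 2) = (5, 7)
  T4 needs (4, 3) <= (5, 7) -> finishes; pool += (1, 0) = (6, 7)
  T5 needs (1, 3) <= (6, 7) -> finishes; pool += (1, 0) = (7, 7)
(3) The exact count: 26 of the possible complete orderings are safe sequences.


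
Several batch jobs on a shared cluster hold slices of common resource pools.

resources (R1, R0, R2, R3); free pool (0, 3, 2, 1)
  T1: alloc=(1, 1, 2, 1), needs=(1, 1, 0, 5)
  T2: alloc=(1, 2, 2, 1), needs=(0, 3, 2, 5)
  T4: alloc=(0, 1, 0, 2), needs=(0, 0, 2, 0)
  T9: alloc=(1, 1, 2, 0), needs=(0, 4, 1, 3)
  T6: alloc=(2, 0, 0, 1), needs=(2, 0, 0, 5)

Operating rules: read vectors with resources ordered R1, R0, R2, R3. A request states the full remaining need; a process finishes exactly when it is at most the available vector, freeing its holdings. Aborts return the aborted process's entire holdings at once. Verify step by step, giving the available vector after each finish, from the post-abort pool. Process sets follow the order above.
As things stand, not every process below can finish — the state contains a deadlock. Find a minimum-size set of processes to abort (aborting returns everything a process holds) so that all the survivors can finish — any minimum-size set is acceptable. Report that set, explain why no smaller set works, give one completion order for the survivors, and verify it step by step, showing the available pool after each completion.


Minimum abort set: T2 and T6.
Key observation: aborting T2 and T6 returns (3, 2, 2, 2), and T1 — hopeless before — runs at step 2 with the returned capacity in the pool.
Why nothing smaller works — every single abort fails: T1 alone leaves T2 blocked (short on R3); T2 alone leaves T1 blocked (short on R3); T4 alone leaves T1 blocked (short on R3); T9 alone leaves T1 blocked (short on R3); T6 alone leaves T1 blocked (short on R3).
The survivors complete as T4, T1, T9. Verifying each step (starting from the post-abort pool):
  pool = (3, 5, 4, 3)
  T4: need (0, 0, 2, 0) fits (3, 5, 4, 3); releases (0, 1, 0, 2), pool now (3, 6, 4, 5)
  T1: need (1, 1, 0, 5) fits (3, 6, 4, 5); releases (1, 1, 2, 1), pool now (4, 7, 6, 6)
  T9: need (0, 4, 1, 3) fits (4, 7, 6, 6); releases (1, 1, 2, 0), pool now (5, 8, 8, 6)


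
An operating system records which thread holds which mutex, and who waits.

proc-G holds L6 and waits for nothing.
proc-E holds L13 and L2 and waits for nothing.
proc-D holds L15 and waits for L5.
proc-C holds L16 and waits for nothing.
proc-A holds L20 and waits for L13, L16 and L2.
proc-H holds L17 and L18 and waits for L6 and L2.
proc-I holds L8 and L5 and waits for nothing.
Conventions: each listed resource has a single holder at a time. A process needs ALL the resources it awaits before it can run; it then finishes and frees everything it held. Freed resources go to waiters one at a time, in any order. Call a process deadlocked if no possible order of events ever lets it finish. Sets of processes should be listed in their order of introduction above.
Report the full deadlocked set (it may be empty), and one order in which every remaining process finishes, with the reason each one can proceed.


The deadlocked set is empty.
Key observation: the wait relation is loop-free; peeling off processes with no waits unwinds the whole state.
A valid finishing order for the others: proc-C, proc-I, proc-E, proc-G, proc-D, proc-A, proc-H.
Check, step by step:
  proc-C: no waits; runs immediately, freeing L16
  proc-I: no waits; runs immediately, freeing L8 and L5
  proc-E: no waits; runs immediately, freeing L13 and L2
  proc-G: no waits; runs immediately, freeing L6
  proc-D: everything it awaited (L5) is free; runs, freeing L15
  proc-A: everything it awaited (L13, L16 and L2) is free; runs, freeing L20
  proc-H: everything it awaited (L6 and L2) is free; runs, freeing L17 and L18


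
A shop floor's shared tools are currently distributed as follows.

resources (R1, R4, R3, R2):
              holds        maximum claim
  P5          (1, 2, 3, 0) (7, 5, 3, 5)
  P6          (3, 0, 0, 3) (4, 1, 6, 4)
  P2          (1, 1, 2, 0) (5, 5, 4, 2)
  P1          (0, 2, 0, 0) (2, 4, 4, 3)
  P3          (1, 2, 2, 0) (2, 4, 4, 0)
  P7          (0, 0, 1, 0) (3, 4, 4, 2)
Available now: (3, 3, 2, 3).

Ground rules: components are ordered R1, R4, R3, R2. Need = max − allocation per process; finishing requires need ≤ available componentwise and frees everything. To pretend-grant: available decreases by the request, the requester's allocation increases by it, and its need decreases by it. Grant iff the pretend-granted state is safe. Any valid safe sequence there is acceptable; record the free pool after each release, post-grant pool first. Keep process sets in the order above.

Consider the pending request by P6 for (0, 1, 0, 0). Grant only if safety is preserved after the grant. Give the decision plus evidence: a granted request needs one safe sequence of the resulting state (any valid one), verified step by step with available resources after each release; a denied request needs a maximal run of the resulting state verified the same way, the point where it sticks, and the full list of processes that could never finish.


GRANT: granting preserves safety; a valid post-grant sequence is P3, P1, P7, P2, P6, P5.
Key observation: granting shrinks the pool to (3, 2, 2, 3), yet P3 still fits and the chain goes through.
Verifying the post-grant state step by step:
  pool = (3, 2, 2, 3)
  P3 needs (1, 2, 2, 0) <= (3, 2, 2, 3) -> finishes; pool += (1, 2, 2, 0) = (4, 4, 4, 3)
  P1 needs (2, 2, 4, 3) <= (4, 4, 4, 3) -> finishes; pool += (0, 2, 0, 0) = (4, 6, 4, 3)
  P7 needs (3, 4, 3, 2) <= (4, 6, 4, 3) -> finishes; pool += (0, 0, 1, 0) = (4, 6, 5, 3)
  P2 needs (4, 4, 2, 2) <= (4, 6, 5, 3) -> finishes; pool += (1, 1, 2, 0) = (5, 7, 7, 3)
  P6 needs (1, 0, 6, 1) <= (5, 7, 7, 3) -> finishes; pool += (3, 1, 0, 3) = (8, 8, 7, 6)
  P5 needs (6, 3, 0, 5) <= (8, 8, 7, 6) -> finishes; pool += (1, 2, 3, 0) = (9, 10, 10, 6)


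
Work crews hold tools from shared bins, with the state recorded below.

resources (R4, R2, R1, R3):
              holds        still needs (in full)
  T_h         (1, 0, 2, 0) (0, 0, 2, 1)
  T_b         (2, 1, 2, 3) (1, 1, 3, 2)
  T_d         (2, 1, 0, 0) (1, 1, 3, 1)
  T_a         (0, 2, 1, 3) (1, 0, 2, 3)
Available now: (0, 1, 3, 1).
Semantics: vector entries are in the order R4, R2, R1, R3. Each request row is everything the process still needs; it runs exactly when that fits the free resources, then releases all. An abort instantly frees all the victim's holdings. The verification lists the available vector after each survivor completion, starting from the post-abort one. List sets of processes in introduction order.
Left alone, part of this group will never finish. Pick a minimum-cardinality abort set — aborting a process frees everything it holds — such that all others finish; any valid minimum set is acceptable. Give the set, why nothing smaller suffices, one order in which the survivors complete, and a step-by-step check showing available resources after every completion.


The answer: abort T_a.
Key observation: the returned (0, 2, 1, 3) from T_a is what brings T_b — unrunnable before, under any order — into play at step 3.
Why nothing smaller works: aborting no one leaves the state deadlocked as given.
The survivors complete as T_h, T_d, T_b. Walking it through (starting from the post-abort pool):
  pool = (0, 3, 4, 4)
  run T_h (needs (0, 0, 2, 1), free (0, 3, 4, 4)); after release of (1, 0, 2, 0) the pool is (1, 3, 6, 4)
  run T_d (needs (1, 1, 3, 1), free (1, 3, 6, 4)); after release of (2, 1, 0, 0) the pool is (3, 4, 6, 4)
  run T_b (needs (1, 1, 3, 2), free (3, 4, 6, 4)); after release of (2, 1, 2, 3) the pool is (5, 5, 8, 7)


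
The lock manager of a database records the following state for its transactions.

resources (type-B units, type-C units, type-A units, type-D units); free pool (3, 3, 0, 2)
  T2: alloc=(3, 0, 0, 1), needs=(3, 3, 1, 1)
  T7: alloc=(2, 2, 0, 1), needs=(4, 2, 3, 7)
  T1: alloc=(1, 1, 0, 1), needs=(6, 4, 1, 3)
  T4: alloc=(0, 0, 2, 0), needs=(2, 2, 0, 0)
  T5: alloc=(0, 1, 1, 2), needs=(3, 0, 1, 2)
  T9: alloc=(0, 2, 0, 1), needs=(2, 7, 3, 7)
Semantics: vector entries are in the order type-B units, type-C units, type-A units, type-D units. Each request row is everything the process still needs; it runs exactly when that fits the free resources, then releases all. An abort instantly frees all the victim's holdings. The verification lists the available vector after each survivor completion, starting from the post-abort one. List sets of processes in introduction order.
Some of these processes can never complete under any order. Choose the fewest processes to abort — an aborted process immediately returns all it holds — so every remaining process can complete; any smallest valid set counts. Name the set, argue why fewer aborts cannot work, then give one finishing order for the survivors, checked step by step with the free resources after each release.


Abort T7.
Key observation: the returned (2, 2, 0, 1) from T7 is what brings T9 — unrunnable before, under any order — into play at step 5.
No smaller set exists: with zero aborts the deadlock remains.
The survivors complete as T4, T2, T1, T5, T9. Walking it through (starting from the post-abort pool):
  pool = (5, 5, 0, 3)
  run T4 (needs (2, 2, 0, 0), free (5, 5, 0, 3)); after release of (0, 0, 2, 0) the pool is (5, 5, 2, 3)
  run T2 (needs (3, 3, 1, 1), free (5, 5, 2, 3)); after release of (3, 0, 0, 1) the pool is (8, 5, 2, 4)
  run T1 (needs (6, 4, 1, 3), free (8, 5, 2, 4)); after release of (1, 1, 0, 1) the pool is (9, 6, 2, 5)
  run T5 (needs (3, 0, 1, 2), free (9, 6, 2, 5)); after release of (0, 1, 1, 2) the pool is (9, 7, 3, 7)
  run T9 (needs (2, 7, 3, 7), free (9, 7, 3, 7)); after release of (0, 2, 0, 1) the pool is (9, 9, 3, 8)


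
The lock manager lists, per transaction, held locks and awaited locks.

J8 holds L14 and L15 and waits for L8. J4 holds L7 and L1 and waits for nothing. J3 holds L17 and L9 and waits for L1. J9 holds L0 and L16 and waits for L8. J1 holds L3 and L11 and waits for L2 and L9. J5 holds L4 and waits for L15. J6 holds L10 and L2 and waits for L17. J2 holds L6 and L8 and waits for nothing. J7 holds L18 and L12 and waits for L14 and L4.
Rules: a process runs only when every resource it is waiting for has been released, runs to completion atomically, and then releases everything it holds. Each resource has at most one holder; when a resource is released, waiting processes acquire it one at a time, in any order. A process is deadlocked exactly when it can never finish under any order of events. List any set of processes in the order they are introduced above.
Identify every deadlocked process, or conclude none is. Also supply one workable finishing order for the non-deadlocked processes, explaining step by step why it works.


No process is deadlocked.
Key observation: the waits form no ring: some process can always run, and its releases unblock the others one by one.
The rest can finish in the order J2, J4, J8, J3, J5, J6, J7, J1, J9.
Verifying each step:
  J2 waits on nothing -> runs at once and releases L6 and L8
  J4 waits on nothing -> runs at once and releases L7 and L1
  run J8 (all its waits — L8 — are resolved); releases L14 and L15
  run J3 (all its waits — L1 — are resolved); releases L17 and L9
  run J5 (all its waits — L15 — are resolved); releases L4
  run J6 (all its waits — L17 — are resolved); releases L10 and L2
  run J7 (all its waits — L14 and L4 — are resolved); releases L18 and L12
  run J1 (all its waits — L2 and L9 — are resolved); releases L3 and L11
  run J9 (all its waits — L8 — are resolved); releases L0 and L16


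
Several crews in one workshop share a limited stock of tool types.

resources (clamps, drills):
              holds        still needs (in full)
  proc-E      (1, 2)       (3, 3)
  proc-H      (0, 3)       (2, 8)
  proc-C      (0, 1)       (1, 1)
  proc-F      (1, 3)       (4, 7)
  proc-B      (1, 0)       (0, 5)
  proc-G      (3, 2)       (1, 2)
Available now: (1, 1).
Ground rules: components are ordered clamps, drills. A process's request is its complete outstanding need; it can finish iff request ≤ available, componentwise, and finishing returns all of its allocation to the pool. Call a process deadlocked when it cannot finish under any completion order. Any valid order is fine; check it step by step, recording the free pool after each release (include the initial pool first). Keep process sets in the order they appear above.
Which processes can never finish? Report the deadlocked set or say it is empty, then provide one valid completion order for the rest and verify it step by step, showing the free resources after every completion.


The deadlocked set is proc-H and proc-F.
Key observation: after proc-C, proc-G, proc-E, proc-B complete, (6, 6) is the best the pool ever gets, yet each leftover process wants more drills.
One completion order for the rest: proc-C, proc-G, proc-E, proc-B. Verifying each step:
  pool = (1, 1)
  run proc-C (needs (1, 1), free (1, 1)); after release of (0, 1) the pool is (1, 2)
  run proc-G (needs (1, 2), free (1, 2)); after release of (3, 2) the pool is (4, 4)
  run proc-E (needs (3, 3), free (4, 4)); after release of (1, 2) the pool is (5, 6)
  run proc-B (needs (0, 5), free (5, 6)); after release of (1, 0) the pool is (6, 6)
The blocked processes can never fit:
  proc-H cannot run: need (2, 8) vs free (6, 6) (insufficient drills)
  proc-F cannot run: need (4, 7) vs free (6, 6) (insufficient drills)


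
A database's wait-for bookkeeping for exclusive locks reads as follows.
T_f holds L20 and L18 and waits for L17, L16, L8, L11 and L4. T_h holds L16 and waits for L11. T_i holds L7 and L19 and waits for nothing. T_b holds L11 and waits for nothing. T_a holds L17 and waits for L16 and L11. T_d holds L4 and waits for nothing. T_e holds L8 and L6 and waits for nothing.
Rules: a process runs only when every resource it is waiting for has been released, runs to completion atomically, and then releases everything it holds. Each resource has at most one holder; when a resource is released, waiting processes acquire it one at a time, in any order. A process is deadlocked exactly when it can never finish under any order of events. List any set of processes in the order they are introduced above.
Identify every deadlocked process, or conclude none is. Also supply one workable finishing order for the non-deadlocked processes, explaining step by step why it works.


No process is deadlocked.
Key observation: no waiting chain loops back on itself — every chain ends at a process that waits on nothing, so everyone eventually runs.
The rest can finish in the order T_i, T_e, T_d, T_b, T_h, T_a, T_f.
Step-by-step check:
  run T_i (it waits on nothing); releases L7 and L19
  run T_e (it waits on nothing); releases L8 and L6
  run T_d (it waits on nothing); releases L4
  run T_b (it waits on nothing); releases L11
  T_h waits on L11 — all released -> runs and releases L16
  T_a waits on L16 and L11 — all released -> runs and releases L17
  T_f waits on L17, L16, L8, L11 and L4 — all released -> runs and releases L20 and L18


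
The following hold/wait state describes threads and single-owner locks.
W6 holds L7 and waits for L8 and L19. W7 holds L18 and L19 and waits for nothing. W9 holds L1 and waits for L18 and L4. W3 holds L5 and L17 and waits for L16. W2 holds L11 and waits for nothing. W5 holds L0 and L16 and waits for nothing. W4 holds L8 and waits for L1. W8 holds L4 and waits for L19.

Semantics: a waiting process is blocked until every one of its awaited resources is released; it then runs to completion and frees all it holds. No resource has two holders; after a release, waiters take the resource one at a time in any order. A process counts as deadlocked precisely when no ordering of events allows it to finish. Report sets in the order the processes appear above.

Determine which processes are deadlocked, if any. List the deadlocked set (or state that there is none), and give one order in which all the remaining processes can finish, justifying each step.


Nothing here is deadlocked.
Key observation: every chain of waits terminates; starting from the processes that wait on nothing, all the rest unlock in turn.
The rest can finish in the order W7, W5, W2, W8, W9, W3, W4, W6.
Check, step by step:
  W7 waits on nothing -> runs at once and releases L18 and L19
  W5 waits on nothing -> runs at once and releases L0 and L16
  W2 waits on nothing -> runs at once and releases L11
  W8 waits on L19 — all released -> runs and releases L4
  W9 waits on L18 and L4 — all released -> runs and releases L1
  W3 waits on L16 — all released -> runs and releases L5 and L17
  W4 waits on L1 — all released -> runs and releases L8
  W6 waits on L8 and L19 — all released -> runs and releases L7


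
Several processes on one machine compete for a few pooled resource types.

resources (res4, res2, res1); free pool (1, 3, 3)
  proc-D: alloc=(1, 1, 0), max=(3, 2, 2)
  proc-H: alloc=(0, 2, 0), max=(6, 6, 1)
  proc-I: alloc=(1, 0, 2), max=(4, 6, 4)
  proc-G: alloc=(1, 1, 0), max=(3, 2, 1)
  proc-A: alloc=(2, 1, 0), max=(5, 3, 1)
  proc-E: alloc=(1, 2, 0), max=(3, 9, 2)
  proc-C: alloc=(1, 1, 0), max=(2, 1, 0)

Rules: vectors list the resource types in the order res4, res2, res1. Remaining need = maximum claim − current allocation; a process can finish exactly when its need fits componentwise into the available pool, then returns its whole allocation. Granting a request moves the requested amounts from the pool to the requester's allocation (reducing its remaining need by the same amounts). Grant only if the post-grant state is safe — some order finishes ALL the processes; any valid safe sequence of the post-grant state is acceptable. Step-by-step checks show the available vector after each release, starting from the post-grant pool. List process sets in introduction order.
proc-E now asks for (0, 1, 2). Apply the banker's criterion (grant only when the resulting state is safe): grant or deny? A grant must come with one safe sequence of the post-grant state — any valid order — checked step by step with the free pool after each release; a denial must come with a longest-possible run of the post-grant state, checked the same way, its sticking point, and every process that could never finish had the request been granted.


DENY. Granting would leave the state unsafe.
Key observation: after proc-C, proc-G, proc-A the pool peaks at (5, 5, 1), and each blocked process is short somewhere: proc-D on res1; proc-H on res4; proc-I on res2, res1; proc-E on res2.
Pretend the grant happened; the run proc-C, proc-G, proc-A goes as far as possible. Verifying each step:
  pool = (1, 2, 1)
  proc-C: need (1, 0, 0) fits (1, 2, 1); releases (1, 1, 0), pool now (2, 3, 1)
  proc-G: need (2, 1, 1) fits (2, 3, 1); releases (1, 1, 0), pool now (3, 4, 1)
  proc-A: need (3, 2, 1) fits (3, 4, 1); releases (2, 1, 0), pool now (5, 5, 1)
  blocked: proc-D wants (2, 1, 2), pool (5, 5, 1) — not enough res1
  blocked: proc-H wants (6, 4, 1), pool (5, 5, 1) — not enough res4
  blocked: proc-I wants (3, 6, 2), pool (5, 5, 1) — not enough res2 and res1
  blocked: proc-E wants (2, 6, 0), pool (5, 5, 1) — not enough res2
Had the request been granted, proc-D, proc-H, proc-I and proc-E could never finish.


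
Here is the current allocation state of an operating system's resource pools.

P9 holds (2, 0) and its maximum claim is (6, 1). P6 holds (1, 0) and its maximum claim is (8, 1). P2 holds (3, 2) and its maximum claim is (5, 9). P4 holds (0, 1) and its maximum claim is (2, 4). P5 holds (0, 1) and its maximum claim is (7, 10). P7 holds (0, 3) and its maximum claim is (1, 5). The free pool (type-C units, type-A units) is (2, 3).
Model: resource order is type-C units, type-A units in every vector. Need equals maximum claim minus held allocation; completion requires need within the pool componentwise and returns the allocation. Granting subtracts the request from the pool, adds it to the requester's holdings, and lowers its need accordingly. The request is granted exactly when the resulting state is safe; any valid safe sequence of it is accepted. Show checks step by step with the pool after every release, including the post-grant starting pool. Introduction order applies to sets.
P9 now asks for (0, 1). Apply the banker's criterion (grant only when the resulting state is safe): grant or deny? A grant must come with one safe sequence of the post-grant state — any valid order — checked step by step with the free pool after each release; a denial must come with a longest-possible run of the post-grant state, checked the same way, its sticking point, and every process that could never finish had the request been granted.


DENY — the pretend-granted state is unsafe.
Key observation: after P7, P4 the pool peaks at (2, 6), and each blocked process is short somewhere: P9 on type-C units; P6 on type-C units; P2 on type-A units; P5 on type-C units, type-A units.
Pretend the grant happened; the run P7, P4 goes as far as possible. Walking it through:
  pool = (2, 2)
  run P7 (needs (1, 2), free (2, 2)); after release of (0, 3) the pool is (2, 5)
  run P4 (needs (2, 3), free (2, 5)); after release of (0, 1) the pool is (2, 6)
  blocked: P9 wants (4, 0), pool (2, 6) — not enough type-C units
  blocked: P6 wants (7, 1), pool (2, 6) — not enough type-C units
  blocked: P2 wants (2, 7), pool (2, 6) — not enough type-A units
  blocked: P5 wants (7, 9), pool (2, 6) — not enough type-C units and type-A units
Post-grant, the permanently blocked set is P9, P6, P2 and P5.
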